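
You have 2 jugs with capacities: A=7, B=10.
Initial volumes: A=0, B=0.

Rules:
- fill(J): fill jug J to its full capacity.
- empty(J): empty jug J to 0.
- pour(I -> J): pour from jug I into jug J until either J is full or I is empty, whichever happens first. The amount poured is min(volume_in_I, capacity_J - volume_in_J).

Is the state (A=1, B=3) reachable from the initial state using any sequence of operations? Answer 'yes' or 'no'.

Answer: no

Derivation:
BFS explored all 34 reachable states.
Reachable set includes: (0,0), (0,1), (0,2), (0,3), (0,4), (0,5), (0,6), (0,7), (0,8), (0,9), (0,10), (1,0) ...
Target (A=1, B=3) not in reachable set → no.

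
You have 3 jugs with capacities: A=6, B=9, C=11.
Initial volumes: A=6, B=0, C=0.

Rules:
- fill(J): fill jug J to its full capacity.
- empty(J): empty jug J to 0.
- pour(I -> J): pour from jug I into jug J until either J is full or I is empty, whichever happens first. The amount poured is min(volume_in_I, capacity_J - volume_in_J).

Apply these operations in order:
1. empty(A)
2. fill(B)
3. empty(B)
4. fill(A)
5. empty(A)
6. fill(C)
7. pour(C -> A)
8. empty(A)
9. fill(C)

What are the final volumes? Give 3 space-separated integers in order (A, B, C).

Answer: 0 0 11

Derivation:
Step 1: empty(A) -> (A=0 B=0 C=0)
Step 2: fill(B) -> (A=0 B=9 C=0)
Step 3: empty(B) -> (A=0 B=0 C=0)
Step 4: fill(A) -> (A=6 B=0 C=0)
Step 5: empty(A) -> (A=0 B=0 C=0)
Step 6: fill(C) -> (A=0 B=0 C=11)
Step 7: pour(C -> A) -> (A=6 B=0 C=5)
Step 8: empty(A) -> (A=0 B=0 C=5)
Step 9: fill(C) -> (A=0 B=0 C=11)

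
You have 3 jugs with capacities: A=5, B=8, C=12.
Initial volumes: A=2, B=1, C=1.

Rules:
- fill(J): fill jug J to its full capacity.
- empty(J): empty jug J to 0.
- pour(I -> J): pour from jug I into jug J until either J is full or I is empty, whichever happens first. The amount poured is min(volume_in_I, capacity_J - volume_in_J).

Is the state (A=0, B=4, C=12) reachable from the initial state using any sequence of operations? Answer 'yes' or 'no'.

Answer: yes

Derivation:
BFS from (A=2, B=1, C=1):
  1. pour(A -> B) -> (A=0 B=3 C=1)
  2. pour(C -> B) -> (A=0 B=4 C=0)
  3. fill(C) -> (A=0 B=4 C=12)
Target reached → yes.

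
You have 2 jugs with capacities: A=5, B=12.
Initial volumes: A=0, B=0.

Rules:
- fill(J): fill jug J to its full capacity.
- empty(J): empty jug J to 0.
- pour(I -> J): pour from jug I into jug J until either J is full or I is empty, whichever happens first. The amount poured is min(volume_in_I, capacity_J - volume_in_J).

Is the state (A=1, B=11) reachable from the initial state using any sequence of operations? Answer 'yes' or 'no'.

BFS explored all 34 reachable states.
Reachable set includes: (0,0), (0,1), (0,2), (0,3), (0,4), (0,5), (0,6), (0,7), (0,8), (0,9), (0,10), (0,11) ...
Target (A=1, B=11) not in reachable set → no.

Answer: no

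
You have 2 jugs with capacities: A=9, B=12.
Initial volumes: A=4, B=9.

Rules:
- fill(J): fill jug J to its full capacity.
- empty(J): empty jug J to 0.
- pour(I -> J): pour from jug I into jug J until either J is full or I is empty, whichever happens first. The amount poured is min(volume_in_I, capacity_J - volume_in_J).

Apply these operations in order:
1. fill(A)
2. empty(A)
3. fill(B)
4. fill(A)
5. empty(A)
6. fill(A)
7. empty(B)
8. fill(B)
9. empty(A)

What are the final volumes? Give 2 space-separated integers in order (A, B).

Answer: 0 12

Derivation:
Step 1: fill(A) -> (A=9 B=9)
Step 2: empty(A) -> (A=0 B=9)
Step 3: fill(B) -> (A=0 B=12)
Step 4: fill(A) -> (A=9 B=12)
Step 5: empty(A) -> (A=0 B=12)
Step 6: fill(A) -> (A=9 B=12)
Step 7: empty(B) -> (A=9 B=0)
Step 8: fill(B) -> (A=9 B=12)
Step 9: empty(A) -> (A=0 B=12)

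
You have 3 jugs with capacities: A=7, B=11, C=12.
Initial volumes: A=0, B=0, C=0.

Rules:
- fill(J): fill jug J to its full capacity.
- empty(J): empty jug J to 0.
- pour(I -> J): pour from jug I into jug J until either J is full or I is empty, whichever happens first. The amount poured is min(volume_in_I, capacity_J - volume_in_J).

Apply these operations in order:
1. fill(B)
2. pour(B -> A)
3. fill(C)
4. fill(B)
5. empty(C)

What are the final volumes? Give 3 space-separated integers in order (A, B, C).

Answer: 7 11 0

Derivation:
Step 1: fill(B) -> (A=0 B=11 C=0)
Step 2: pour(B -> A) -> (A=7 B=4 C=0)
Step 3: fill(C) -> (A=7 B=4 C=12)
Step 4: fill(B) -> (A=7 B=11 C=12)
Step 5: empty(C) -> (A=7 B=11 C=0)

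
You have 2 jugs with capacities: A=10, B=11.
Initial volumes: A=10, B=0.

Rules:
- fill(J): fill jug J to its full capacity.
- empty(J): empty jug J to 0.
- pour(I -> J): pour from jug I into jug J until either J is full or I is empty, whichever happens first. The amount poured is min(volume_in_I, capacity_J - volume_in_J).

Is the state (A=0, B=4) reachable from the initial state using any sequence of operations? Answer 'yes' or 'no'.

Answer: yes

Derivation:
BFS from (A=10, B=0):
  1. empty(A) -> (A=0 B=0)
  2. fill(B) -> (A=0 B=11)
  3. pour(B -> A) -> (A=10 B=1)
  4. empty(A) -> (A=0 B=1)
  5. pour(B -> A) -> (A=1 B=0)
  6. fill(B) -> (A=1 B=11)
  7. pour(B -> A) -> (A=10 B=2)
  8. empty(A) -> (A=0 B=2)
  9. pour(B -> A) -> (A=2 B=0)
  10. fill(B) -> (A=2 B=11)
  11. pour(B -> A) -> (A=10 B=3)
  12. empty(A) -> (A=0 B=3)
  13. pour(B -> A) -> (A=3 B=0)
  14. fill(B) -> (A=3 B=11)
  15. pour(B -> A) -> (A=10 B=4)
  16. empty(A) -> (A=0 B=4)
Target reached → yes.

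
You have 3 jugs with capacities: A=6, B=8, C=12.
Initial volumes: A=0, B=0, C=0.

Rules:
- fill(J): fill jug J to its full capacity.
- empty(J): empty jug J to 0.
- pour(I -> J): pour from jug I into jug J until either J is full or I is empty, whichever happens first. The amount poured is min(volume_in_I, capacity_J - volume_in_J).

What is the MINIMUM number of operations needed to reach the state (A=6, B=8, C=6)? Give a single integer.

BFS from (A=0, B=0, C=0). One shortest path:
  1. fill(B) -> (A=0 B=8 C=0)
  2. fill(C) -> (A=0 B=8 C=12)
  3. pour(C -> A) -> (A=6 B=8 C=6)
Reached target in 3 moves.

Answer: 3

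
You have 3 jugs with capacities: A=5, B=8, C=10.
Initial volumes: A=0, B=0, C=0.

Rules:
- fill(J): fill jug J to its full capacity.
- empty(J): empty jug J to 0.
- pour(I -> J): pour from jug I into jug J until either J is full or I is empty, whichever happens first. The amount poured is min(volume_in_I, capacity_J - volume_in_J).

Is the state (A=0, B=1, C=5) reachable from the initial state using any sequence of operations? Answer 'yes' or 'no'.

Answer: yes

Derivation:
BFS from (A=0, B=0, C=0):
  1. fill(B) -> (A=0 B=8 C=0)
  2. pour(B -> A) -> (A=5 B=3 C=0)
  3. pour(B -> C) -> (A=5 B=0 C=3)
  4. fill(B) -> (A=5 B=8 C=3)
  5. pour(B -> C) -> (A=5 B=1 C=10)
  6. empty(C) -> (A=5 B=1 C=0)
  7. pour(A -> C) -> (A=0 B=1 C=5)
Target reached → yes.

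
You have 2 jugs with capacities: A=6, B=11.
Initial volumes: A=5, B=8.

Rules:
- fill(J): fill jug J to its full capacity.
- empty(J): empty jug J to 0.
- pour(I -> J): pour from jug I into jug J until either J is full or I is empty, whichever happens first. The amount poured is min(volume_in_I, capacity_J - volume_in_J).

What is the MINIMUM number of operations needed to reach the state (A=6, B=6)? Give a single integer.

Answer: 4

Derivation:
BFS from (A=5, B=8). One shortest path:
  1. fill(A) -> (A=6 B=8)
  2. empty(B) -> (A=6 B=0)
  3. pour(A -> B) -> (A=0 B=6)
  4. fill(A) -> (A=6 B=6)
Reached target in 4 moves.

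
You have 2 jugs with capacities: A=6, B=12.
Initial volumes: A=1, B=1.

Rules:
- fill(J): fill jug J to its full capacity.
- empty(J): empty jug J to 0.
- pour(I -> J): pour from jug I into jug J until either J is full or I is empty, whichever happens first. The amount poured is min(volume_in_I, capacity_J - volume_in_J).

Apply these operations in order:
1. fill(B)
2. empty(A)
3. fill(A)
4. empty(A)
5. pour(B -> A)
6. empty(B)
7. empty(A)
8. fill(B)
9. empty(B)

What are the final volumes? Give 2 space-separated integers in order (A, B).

Step 1: fill(B) -> (A=1 B=12)
Step 2: empty(A) -> (A=0 B=12)
Step 3: fill(A) -> (A=6 B=12)
Step 4: empty(A) -> (A=0 B=12)
Step 5: pour(B -> A) -> (A=6 B=6)
Step 6: empty(B) -> (A=6 B=0)
Step 7: empty(A) -> (A=0 B=0)
Step 8: fill(B) -> (A=0 B=12)
Step 9: empty(B) -> (A=0 B=0)

Answer: 0 0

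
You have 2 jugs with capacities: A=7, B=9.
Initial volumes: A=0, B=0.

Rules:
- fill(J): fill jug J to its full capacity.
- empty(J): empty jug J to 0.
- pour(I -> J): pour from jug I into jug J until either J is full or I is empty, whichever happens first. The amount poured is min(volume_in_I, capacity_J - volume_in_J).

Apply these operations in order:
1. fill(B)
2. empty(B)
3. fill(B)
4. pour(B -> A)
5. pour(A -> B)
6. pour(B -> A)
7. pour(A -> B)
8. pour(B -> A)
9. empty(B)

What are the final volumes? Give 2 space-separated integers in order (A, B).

Answer: 7 0

Derivation:
Step 1: fill(B) -> (A=0 B=9)
Step 2: empty(B) -> (A=0 B=0)
Step 3: fill(B) -> (A=0 B=9)
Step 4: pour(B -> A) -> (A=7 B=2)
Step 5: pour(A -> B) -> (A=0 B=9)
Step 6: pour(B -> A) -> (A=7 B=2)
Step 7: pour(A -> B) -> (A=0 B=9)
Step 8: pour(B -> A) -> (A=7 B=2)
Step 9: empty(B) -> (A=7 B=0)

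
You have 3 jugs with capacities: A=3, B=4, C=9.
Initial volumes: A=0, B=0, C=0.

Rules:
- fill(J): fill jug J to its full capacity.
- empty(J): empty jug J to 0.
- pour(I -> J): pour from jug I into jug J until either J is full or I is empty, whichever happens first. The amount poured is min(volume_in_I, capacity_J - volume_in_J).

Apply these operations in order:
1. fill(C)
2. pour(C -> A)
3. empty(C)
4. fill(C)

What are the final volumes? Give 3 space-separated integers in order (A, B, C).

Answer: 3 0 9

Derivation:
Step 1: fill(C) -> (A=0 B=0 C=9)
Step 2: pour(C -> A) -> (A=3 B=0 C=6)
Step 3: empty(C) -> (A=3 B=0 C=0)
Step 4: fill(C) -> (A=3 B=0 C=9)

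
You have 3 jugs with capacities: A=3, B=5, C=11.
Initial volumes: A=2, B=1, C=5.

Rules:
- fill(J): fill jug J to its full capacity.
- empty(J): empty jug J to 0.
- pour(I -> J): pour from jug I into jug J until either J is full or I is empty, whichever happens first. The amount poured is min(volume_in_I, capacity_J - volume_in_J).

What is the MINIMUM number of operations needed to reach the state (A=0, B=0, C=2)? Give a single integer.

BFS from (A=2, B=1, C=5). One shortest path:
  1. empty(B) -> (A=2 B=0 C=5)
  2. empty(C) -> (A=2 B=0 C=0)
  3. pour(A -> C) -> (A=0 B=0 C=2)
Reached target in 3 moves.

Answer: 3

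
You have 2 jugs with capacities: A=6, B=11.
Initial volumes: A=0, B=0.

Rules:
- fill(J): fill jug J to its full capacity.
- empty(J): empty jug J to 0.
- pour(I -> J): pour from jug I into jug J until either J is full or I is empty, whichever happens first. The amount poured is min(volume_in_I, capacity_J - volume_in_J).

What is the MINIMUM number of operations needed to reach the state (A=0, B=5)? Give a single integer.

Answer: 3

Derivation:
BFS from (A=0, B=0). One shortest path:
  1. fill(B) -> (A=0 B=11)
  2. pour(B -> A) -> (A=6 B=5)
  3. empty(A) -> (A=0 B=5)
Reached target in 3 moves.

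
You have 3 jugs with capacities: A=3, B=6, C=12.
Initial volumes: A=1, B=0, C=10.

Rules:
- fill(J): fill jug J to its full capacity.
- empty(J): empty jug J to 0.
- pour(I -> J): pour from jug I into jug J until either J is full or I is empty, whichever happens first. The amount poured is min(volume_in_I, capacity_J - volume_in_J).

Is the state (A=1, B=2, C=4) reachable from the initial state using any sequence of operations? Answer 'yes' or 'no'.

Answer: no

Derivation:
BFS explored all 170 reachable states.
Reachable set includes: (0,0,0), (0,0,1), (0,0,2), (0,0,3), (0,0,4), (0,0,5), (0,0,6), (0,0,7), (0,0,8), (0,0,9), (0,0,10), (0,0,11) ...
Target (A=1, B=2, C=4) not in reachable set → no.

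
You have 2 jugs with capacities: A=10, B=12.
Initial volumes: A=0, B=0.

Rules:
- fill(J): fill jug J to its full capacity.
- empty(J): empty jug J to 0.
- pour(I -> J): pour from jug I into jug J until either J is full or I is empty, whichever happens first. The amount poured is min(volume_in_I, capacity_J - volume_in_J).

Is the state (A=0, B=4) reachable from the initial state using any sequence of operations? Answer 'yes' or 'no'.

BFS from (A=0, B=0):
  1. fill(B) -> (A=0 B=12)
  2. pour(B -> A) -> (A=10 B=2)
  3. empty(A) -> (A=0 B=2)
  4. pour(B -> A) -> (A=2 B=0)
  5. fill(B) -> (A=2 B=12)
  6. pour(B -> A) -> (A=10 B=4)
  7. empty(A) -> (A=0 B=4)
Target reached → yes.

Answer: yes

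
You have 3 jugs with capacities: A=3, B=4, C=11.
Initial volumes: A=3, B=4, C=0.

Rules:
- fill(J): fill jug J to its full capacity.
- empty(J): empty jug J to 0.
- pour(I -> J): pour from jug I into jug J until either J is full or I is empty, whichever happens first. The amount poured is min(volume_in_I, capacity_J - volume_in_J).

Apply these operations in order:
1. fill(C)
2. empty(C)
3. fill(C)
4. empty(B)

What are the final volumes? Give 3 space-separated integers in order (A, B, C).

Step 1: fill(C) -> (A=3 B=4 C=11)
Step 2: empty(C) -> (A=3 B=4 C=0)
Step 3: fill(C) -> (A=3 B=4 C=11)
Step 4: empty(B) -> (A=3 B=0 C=11)

Answer: 3 0 11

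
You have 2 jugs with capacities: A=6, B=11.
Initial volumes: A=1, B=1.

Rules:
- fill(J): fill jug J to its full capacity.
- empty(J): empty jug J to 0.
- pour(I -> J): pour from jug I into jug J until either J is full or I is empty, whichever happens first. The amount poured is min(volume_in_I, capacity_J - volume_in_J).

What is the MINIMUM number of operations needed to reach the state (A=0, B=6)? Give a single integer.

Answer: 3

Derivation:
BFS from (A=1, B=1). One shortest path:
  1. fill(A) -> (A=6 B=1)
  2. empty(B) -> (A=6 B=0)
  3. pour(A -> B) -> (A=0 B=6)
Reached target in 3 moves.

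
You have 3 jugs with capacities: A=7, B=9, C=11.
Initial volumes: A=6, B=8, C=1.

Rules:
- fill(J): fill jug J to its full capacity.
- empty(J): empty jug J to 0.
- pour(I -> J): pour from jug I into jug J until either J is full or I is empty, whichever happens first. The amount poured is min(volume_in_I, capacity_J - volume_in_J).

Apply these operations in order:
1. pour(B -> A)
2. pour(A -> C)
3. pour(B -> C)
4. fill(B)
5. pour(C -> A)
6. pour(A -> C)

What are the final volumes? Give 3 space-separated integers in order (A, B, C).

Answer: 0 9 11

Derivation:
Step 1: pour(B -> A) -> (A=7 B=7 C=1)
Step 2: pour(A -> C) -> (A=0 B=7 C=8)
Step 3: pour(B -> C) -> (A=0 B=4 C=11)
Step 4: fill(B) -> (A=0 B=9 C=11)
Step 5: pour(C -> A) -> (A=7 B=9 C=4)
Step 6: pour(A -> C) -> (A=0 B=9 C=11)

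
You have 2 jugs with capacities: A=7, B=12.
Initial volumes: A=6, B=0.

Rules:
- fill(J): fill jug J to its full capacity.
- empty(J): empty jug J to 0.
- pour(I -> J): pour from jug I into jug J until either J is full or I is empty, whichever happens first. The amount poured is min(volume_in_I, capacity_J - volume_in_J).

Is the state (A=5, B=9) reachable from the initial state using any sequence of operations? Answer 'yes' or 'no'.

Answer: no

Derivation:
BFS explored all 38 reachable states.
Reachable set includes: (0,0), (0,1), (0,2), (0,3), (0,4), (0,5), (0,6), (0,7), (0,8), (0,9), (0,10), (0,11) ...
Target (A=5, B=9) not in reachable set → no.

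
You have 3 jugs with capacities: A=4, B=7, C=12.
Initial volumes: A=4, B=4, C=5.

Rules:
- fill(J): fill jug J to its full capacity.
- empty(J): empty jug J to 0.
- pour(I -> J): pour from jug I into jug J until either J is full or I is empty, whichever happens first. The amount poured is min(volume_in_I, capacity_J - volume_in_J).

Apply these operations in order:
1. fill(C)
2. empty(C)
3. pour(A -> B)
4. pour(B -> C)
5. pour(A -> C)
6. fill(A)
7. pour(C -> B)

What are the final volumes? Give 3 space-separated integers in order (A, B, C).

Answer: 4 7 1

Derivation:
Step 1: fill(C) -> (A=4 B=4 C=12)
Step 2: empty(C) -> (A=4 B=4 C=0)
Step 3: pour(A -> B) -> (A=1 B=7 C=0)
Step 4: pour(B -> C) -> (A=1 B=0 C=7)
Step 5: pour(A -> C) -> (A=0 B=0 C=8)
Step 6: fill(A) -> (A=4 B=0 C=8)
Step 7: pour(C -> B) -> (A=4 B=7 C=1)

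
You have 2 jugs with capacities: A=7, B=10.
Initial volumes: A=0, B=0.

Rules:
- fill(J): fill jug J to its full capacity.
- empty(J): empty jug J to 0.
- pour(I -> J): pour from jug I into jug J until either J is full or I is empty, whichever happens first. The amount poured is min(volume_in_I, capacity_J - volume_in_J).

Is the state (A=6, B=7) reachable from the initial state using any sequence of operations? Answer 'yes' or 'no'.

Answer: no

Derivation:
BFS explored all 34 reachable states.
Reachable set includes: (0,0), (0,1), (0,2), (0,3), (0,4), (0,5), (0,6), (0,7), (0,8), (0,9), (0,10), (1,0) ...
Target (A=6, B=7) not in reachable set → no.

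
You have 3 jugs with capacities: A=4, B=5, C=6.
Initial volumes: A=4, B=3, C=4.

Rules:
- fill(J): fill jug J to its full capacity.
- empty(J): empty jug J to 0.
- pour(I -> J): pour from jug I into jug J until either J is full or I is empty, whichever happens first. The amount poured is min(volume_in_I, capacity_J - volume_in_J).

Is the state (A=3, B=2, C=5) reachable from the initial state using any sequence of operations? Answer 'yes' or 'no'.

Answer: no

Derivation:
BFS explored all 150 reachable states.
Reachable set includes: (0,0,0), (0,0,1), (0,0,2), (0,0,3), (0,0,4), (0,0,5), (0,0,6), (0,1,0), (0,1,1), (0,1,2), (0,1,3), (0,1,4) ...
Target (A=3, B=2, C=5) not in reachable set → no.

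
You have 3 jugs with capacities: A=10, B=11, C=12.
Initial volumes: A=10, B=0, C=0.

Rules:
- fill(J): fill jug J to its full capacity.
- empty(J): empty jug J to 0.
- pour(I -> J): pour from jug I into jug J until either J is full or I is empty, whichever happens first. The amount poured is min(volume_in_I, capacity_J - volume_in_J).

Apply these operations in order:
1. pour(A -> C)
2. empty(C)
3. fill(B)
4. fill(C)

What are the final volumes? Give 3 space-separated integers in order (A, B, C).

Answer: 0 11 12

Derivation:
Step 1: pour(A -> C) -> (A=0 B=0 C=10)
Step 2: empty(C) -> (A=0 B=0 C=0)
Step 3: fill(B) -> (A=0 B=11 C=0)
Step 4: fill(C) -> (A=0 B=11 C=12)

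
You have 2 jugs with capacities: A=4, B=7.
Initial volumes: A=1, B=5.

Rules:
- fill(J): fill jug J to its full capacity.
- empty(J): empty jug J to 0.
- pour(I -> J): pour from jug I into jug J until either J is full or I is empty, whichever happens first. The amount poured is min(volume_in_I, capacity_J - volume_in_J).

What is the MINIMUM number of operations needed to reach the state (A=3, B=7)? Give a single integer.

BFS from (A=1, B=5). One shortest path:
  1. pour(A -> B) -> (A=0 B=6)
  2. fill(A) -> (A=4 B=6)
  3. pour(A -> B) -> (A=3 B=7)
Reached target in 3 moves.

Answer: 3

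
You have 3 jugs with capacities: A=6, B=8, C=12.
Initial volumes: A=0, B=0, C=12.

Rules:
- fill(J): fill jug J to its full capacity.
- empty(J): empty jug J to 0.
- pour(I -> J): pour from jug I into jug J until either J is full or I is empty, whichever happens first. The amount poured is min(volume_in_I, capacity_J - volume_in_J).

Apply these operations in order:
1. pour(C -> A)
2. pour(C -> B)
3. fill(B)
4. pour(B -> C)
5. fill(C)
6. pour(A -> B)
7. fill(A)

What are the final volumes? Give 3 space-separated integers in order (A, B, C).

Answer: 6 6 12

Derivation:
Step 1: pour(C -> A) -> (A=6 B=0 C=6)
Step 2: pour(C -> B) -> (A=6 B=6 C=0)
Step 3: fill(B) -> (A=6 B=8 C=0)
Step 4: pour(B -> C) -> (A=6 B=0 C=8)
Step 5: fill(C) -> (A=6 B=0 C=12)
Step 6: pour(A -> B) -> (A=0 B=6 C=12)
Step 7: fill(A) -> (A=6 B=6 C=12)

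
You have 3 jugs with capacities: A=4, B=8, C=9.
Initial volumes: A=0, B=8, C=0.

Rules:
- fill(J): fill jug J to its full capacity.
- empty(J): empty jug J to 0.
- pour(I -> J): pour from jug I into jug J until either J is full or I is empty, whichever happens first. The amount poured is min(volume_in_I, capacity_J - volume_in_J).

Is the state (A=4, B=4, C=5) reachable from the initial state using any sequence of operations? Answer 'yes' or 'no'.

BFS from (A=0, B=8, C=0):
  1. fill(C) -> (A=0 B=8 C=9)
  2. pour(B -> A) -> (A=4 B=4 C=9)
  3. empty(A) -> (A=0 B=4 C=9)
  4. pour(C -> A) -> (A=4 B=4 C=5)
Target reached → yes.

Answer: yes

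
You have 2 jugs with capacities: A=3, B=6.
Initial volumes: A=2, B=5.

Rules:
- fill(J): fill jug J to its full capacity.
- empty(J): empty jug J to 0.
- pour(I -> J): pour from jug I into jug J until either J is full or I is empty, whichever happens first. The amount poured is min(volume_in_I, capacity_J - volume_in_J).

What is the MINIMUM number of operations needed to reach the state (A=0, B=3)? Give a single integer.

BFS from (A=2, B=5). One shortest path:
  1. fill(A) -> (A=3 B=5)
  2. empty(B) -> (A=3 B=0)
  3. pour(A -> B) -> (A=0 B=3)
Reached target in 3 moves.

Answer: 3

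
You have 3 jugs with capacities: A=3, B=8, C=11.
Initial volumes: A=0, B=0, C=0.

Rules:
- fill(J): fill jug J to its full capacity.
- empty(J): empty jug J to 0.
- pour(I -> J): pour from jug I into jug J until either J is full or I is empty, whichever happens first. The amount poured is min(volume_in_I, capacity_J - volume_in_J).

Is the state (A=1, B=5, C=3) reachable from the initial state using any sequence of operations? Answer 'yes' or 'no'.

Answer: no

Derivation:
BFS explored all 292 reachable states.
Reachable set includes: (0,0,0), (0,0,1), (0,0,2), (0,0,3), (0,0,4), (0,0,5), (0,0,6), (0,0,7), (0,0,8), (0,0,9), (0,0,10), (0,0,11) ...
Target (A=1, B=5, C=3) not in reachable set → no.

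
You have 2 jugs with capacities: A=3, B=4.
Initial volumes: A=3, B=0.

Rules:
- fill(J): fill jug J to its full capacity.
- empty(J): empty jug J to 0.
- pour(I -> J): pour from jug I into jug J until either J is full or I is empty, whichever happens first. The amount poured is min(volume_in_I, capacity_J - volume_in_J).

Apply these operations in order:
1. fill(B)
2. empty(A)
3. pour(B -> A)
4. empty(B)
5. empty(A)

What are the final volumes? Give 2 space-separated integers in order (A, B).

Step 1: fill(B) -> (A=3 B=4)
Step 2: empty(A) -> (A=0 B=4)
Step 3: pour(B -> A) -> (A=3 B=1)
Step 4: empty(B) -> (A=3 B=0)
Step 5: empty(A) -> (A=0 B=0)

Answer: 0 0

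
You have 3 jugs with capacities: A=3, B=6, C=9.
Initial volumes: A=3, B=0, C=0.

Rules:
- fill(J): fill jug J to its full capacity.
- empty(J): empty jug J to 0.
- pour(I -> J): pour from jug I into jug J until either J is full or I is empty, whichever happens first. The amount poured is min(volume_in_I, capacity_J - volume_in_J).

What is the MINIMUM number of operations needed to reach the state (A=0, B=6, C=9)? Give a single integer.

Answer: 3

Derivation:
BFS from (A=3, B=0, C=0). One shortest path:
  1. empty(A) -> (A=0 B=0 C=0)
  2. fill(B) -> (A=0 B=6 C=0)
  3. fill(C) -> (A=0 B=6 C=9)
Reached target in 3 moves.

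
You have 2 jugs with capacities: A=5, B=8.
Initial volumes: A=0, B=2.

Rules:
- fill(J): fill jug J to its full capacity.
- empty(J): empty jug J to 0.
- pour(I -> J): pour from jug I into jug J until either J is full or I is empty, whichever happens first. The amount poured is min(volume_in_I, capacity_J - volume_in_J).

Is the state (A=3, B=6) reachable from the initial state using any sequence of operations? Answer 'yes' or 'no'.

Answer: no

Derivation:
BFS explored all 26 reachable states.
Reachable set includes: (0,0), (0,1), (0,2), (0,3), (0,4), (0,5), (0,6), (0,7), (0,8), (1,0), (1,8), (2,0) ...
Target (A=3, B=6) not in reachable set → no.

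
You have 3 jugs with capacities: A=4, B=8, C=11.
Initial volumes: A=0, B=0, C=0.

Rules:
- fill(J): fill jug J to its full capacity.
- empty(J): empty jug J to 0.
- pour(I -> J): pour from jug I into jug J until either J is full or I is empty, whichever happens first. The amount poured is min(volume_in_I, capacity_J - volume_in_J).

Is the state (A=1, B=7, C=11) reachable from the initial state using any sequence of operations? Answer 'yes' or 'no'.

BFS from (A=0, B=0, C=0):
  1. fill(C) -> (A=0 B=0 C=11)
  2. pour(C -> B) -> (A=0 B=8 C=3)
  3. pour(C -> A) -> (A=3 B=8 C=0)
  4. pour(B -> C) -> (A=3 B=0 C=8)
  5. fill(B) -> (A=3 B=8 C=8)
  6. pour(B -> A) -> (A=4 B=7 C=8)
  7. pour(A -> C) -> (A=1 B=7 C=11)
Target reached → yes.

Answer: yes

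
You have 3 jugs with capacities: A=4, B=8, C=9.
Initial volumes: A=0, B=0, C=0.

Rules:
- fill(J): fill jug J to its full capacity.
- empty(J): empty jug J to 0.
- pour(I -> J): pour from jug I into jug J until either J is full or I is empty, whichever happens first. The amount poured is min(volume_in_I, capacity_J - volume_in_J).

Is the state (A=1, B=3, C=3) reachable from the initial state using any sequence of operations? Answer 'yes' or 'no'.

BFS explored all 282 reachable states.
Reachable set includes: (0,0,0), (0,0,1), (0,0,2), (0,0,3), (0,0,4), (0,0,5), (0,0,6), (0,0,7), (0,0,8), (0,0,9), (0,1,0), (0,1,1) ...
Target (A=1, B=3, C=3) not in reachable set → no.

Answer: no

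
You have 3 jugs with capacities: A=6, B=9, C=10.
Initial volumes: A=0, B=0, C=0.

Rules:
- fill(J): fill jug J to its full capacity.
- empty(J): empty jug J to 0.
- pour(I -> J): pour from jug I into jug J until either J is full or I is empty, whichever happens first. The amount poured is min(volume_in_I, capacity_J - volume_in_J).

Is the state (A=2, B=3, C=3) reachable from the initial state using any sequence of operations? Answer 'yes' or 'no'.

Answer: no

Derivation:
BFS explored all 410 reachable states.
Reachable set includes: (0,0,0), (0,0,1), (0,0,2), (0,0,3), (0,0,4), (0,0,5), (0,0,6), (0,0,7), (0,0,8), (0,0,9), (0,0,10), (0,1,0) ...
Target (A=2, B=3, C=3) not in reachable set → no.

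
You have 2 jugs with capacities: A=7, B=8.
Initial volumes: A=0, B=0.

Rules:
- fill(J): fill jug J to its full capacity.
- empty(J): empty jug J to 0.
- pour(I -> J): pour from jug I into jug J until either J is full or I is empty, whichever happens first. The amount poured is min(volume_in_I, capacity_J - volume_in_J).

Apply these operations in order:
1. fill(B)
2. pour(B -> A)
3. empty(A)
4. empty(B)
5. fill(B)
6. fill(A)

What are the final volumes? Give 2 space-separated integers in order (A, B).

Step 1: fill(B) -> (A=0 B=8)
Step 2: pour(B -> A) -> (A=7 B=1)
Step 3: empty(A) -> (A=0 B=1)
Step 4: empty(B) -> (A=0 B=0)
Step 5: fill(B) -> (A=0 B=8)
Step 6: fill(A) -> (A=7 B=8)

Answer: 7 8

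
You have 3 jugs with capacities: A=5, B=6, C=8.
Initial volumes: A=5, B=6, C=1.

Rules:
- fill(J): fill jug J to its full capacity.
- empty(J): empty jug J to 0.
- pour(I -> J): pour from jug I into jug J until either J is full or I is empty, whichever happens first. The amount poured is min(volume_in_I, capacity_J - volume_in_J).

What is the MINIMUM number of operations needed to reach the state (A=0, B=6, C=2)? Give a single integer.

Answer: 4

Derivation:
BFS from (A=5, B=6, C=1). One shortest path:
  1. empty(A) -> (A=0 B=6 C=1)
  2. empty(B) -> (A=0 B=0 C=1)
  3. fill(C) -> (A=0 B=0 C=8)
  4. pour(C -> B) -> (A=0 B=6 C=2)
Reached target in 4 moves.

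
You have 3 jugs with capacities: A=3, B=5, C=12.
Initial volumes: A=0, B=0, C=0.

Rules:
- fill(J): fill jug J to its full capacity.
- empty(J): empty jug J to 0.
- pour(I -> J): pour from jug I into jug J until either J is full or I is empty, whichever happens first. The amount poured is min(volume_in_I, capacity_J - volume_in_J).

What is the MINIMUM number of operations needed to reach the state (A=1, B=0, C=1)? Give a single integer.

BFS from (A=0, B=0, C=0). One shortest path:
  1. fill(C) -> (A=0 B=0 C=12)
  2. pour(C -> A) -> (A=3 B=0 C=9)
  3. pour(A -> B) -> (A=0 B=3 C=9)
  4. pour(C -> A) -> (A=3 B=3 C=6)
  5. pour(A -> B) -> (A=1 B=5 C=6)
  6. empty(B) -> (A=1 B=0 C=6)
  7. pour(C -> B) -> (A=1 B=5 C=1)
  8. empty(B) -> (A=1 B=0 C=1)
Reached target in 8 moves.

Answer: 8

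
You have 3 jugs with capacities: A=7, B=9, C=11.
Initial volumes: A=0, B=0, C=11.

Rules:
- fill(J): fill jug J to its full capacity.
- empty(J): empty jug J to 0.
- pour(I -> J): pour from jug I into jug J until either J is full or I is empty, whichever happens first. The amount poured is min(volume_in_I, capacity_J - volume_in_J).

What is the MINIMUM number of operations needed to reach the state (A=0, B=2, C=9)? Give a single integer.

BFS from (A=0, B=0, C=11). One shortest path:
  1. pour(C -> B) -> (A=0 B=9 C=2)
  2. pour(B -> A) -> (A=7 B=2 C=2)
  3. pour(A -> C) -> (A=0 B=2 C=9)
Reached target in 3 moves.

Answer: 3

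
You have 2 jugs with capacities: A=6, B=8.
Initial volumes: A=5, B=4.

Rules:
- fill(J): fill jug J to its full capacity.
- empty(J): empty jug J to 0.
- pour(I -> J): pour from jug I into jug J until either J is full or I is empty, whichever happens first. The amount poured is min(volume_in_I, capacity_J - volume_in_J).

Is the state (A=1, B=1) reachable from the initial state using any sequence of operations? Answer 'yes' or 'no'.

Answer: no

Derivation:
BFS explored all 29 reachable states.
Reachable set includes: (0,0), (0,1), (0,2), (0,3), (0,4), (0,5), (0,6), (0,7), (0,8), (1,0), (1,8), (2,0) ...
Target (A=1, B=1) not in reachable set → no.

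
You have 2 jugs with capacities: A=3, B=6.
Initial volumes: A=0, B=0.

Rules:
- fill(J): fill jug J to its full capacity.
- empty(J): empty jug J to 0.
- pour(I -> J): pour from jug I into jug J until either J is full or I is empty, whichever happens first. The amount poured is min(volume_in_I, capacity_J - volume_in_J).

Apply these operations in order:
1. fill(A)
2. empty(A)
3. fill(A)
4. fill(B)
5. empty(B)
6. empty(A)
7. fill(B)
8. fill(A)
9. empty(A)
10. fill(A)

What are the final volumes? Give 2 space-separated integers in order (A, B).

Step 1: fill(A) -> (A=3 B=0)
Step 2: empty(A) -> (A=0 B=0)
Step 3: fill(A) -> (A=3 B=0)
Step 4: fill(B) -> (A=3 B=6)
Step 5: empty(B) -> (A=3 B=0)
Step 6: empty(A) -> (A=0 B=0)
Step 7: fill(B) -> (A=0 B=6)
Step 8: fill(A) -> (A=3 B=6)
Step 9: empty(A) -> (A=0 B=6)
Step 10: fill(A) -> (A=3 B=6)

Answer: 3 6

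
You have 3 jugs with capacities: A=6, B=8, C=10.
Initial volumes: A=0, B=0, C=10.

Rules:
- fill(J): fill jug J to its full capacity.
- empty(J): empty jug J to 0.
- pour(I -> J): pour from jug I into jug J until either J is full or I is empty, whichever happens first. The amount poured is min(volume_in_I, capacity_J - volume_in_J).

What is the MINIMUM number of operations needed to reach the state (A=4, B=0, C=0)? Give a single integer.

Answer: 3

Derivation:
BFS from (A=0, B=0, C=10). One shortest path:
  1. pour(C -> A) -> (A=6 B=0 C=4)
  2. empty(A) -> (A=0 B=0 C=4)
  3. pour(C -> A) -> (A=4 B=0 C=0)
Reached target in 3 moves.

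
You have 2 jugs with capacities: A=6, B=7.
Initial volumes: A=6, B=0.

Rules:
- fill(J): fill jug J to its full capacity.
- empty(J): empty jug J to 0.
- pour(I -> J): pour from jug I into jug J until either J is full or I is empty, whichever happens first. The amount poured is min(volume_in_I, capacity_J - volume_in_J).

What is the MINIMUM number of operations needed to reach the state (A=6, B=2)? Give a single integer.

BFS from (A=6, B=0). One shortest path:
  1. empty(A) -> (A=0 B=0)
  2. fill(B) -> (A=0 B=7)
  3. pour(B -> A) -> (A=6 B=1)
  4. empty(A) -> (A=0 B=1)
  5. pour(B -> A) -> (A=1 B=0)
  6. fill(B) -> (A=1 B=7)
  7. pour(B -> A) -> (A=6 B=2)
Reached target in 7 moves.

Answer: 7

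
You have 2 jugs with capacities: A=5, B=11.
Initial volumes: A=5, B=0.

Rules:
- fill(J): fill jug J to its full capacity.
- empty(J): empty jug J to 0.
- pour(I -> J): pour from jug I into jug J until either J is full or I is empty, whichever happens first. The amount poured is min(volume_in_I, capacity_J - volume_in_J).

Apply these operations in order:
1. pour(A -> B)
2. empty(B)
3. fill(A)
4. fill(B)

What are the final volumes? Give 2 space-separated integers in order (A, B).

Answer: 5 11

Derivation:
Step 1: pour(A -> B) -> (A=0 B=5)
Step 2: empty(B) -> (A=0 B=0)
Step 3: fill(A) -> (A=5 B=0)
Step 4: fill(B) -> (A=5 B=11)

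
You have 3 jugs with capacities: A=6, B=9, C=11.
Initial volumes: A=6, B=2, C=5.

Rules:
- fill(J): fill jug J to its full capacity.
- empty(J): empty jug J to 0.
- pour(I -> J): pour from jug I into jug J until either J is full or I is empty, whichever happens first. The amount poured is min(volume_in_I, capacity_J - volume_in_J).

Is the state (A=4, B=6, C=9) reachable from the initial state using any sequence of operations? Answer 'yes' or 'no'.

BFS explored all 440 reachable states.
Reachable set includes: (0,0,0), (0,0,1), (0,0,2), (0,0,3), (0,0,4), (0,0,5), (0,0,6), (0,0,7), (0,0,8), (0,0,9), (0,0,10), (0,0,11) ...
Target (A=4, B=6, C=9) not in reachable set → no.

Answer: no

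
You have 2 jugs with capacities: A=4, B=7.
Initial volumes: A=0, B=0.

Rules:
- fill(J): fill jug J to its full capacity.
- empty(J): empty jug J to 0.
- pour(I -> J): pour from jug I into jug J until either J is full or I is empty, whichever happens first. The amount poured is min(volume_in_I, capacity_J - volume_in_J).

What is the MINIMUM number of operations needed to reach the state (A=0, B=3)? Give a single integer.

Answer: 3

Derivation:
BFS from (A=0, B=0). One shortest path:
  1. fill(B) -> (A=0 B=7)
  2. pour(B -> A) -> (A=4 B=3)
  3. empty(A) -> (A=0 B=3)
Reached target in 3 moves.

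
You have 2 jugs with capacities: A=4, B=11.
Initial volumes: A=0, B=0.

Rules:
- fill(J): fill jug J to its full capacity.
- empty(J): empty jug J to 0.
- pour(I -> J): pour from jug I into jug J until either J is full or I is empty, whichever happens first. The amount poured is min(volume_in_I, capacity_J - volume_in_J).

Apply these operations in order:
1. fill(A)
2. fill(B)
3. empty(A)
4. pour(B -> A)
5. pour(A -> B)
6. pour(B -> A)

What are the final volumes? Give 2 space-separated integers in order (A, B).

Answer: 4 7

Derivation:
Step 1: fill(A) -> (A=4 B=0)
Step 2: fill(B) -> (A=4 B=11)
Step 3: empty(A) -> (A=0 B=11)
Step 4: pour(B -> A) -> (A=4 B=7)
Step 5: pour(A -> B) -> (A=0 B=11)
Step 6: pour(B -> A) -> (A=4 B=7)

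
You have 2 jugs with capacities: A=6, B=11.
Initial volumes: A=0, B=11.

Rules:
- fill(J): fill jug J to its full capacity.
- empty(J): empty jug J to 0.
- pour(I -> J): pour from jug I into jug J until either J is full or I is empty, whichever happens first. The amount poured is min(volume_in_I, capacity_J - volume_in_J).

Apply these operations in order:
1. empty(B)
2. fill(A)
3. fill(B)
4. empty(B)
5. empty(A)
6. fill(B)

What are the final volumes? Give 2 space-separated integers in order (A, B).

Step 1: empty(B) -> (A=0 B=0)
Step 2: fill(A) -> (A=6 B=0)
Step 3: fill(B) -> (A=6 B=11)
Step 4: empty(B) -> (A=6 B=0)
Step 5: empty(A) -> (A=0 B=0)
Step 6: fill(B) -> (A=0 B=11)

Answer: 0 11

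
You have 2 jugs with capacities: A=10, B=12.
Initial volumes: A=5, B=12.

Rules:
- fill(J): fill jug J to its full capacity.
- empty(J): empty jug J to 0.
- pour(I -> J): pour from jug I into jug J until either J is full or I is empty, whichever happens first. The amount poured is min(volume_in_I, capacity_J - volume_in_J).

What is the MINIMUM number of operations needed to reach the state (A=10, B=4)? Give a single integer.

BFS from (A=5, B=12). One shortest path:
  1. empty(A) -> (A=0 B=12)
  2. pour(B -> A) -> (A=10 B=2)
  3. empty(A) -> (A=0 B=2)
  4. pour(B -> A) -> (A=2 B=0)
  5. fill(B) -> (A=2 B=12)
  6. pour(B -> A) -> (A=10 B=4)
Reached target in 6 moves.

Answer: 6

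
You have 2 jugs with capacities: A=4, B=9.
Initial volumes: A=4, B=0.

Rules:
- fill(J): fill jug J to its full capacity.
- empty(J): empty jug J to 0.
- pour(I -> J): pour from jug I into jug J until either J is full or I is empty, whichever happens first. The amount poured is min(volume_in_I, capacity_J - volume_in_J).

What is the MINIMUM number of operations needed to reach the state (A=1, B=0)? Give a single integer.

Answer: 7

Derivation:
BFS from (A=4, B=0). One shortest path:
  1. empty(A) -> (A=0 B=0)
  2. fill(B) -> (A=0 B=9)
  3. pour(B -> A) -> (A=4 B=5)
  4. empty(A) -> (A=0 B=5)
  5. pour(B -> A) -> (A=4 B=1)
  6. empty(A) -> (A=0 B=1)
  7. pour(B -> A) -> (A=1 B=0)
Reached target in 7 moves.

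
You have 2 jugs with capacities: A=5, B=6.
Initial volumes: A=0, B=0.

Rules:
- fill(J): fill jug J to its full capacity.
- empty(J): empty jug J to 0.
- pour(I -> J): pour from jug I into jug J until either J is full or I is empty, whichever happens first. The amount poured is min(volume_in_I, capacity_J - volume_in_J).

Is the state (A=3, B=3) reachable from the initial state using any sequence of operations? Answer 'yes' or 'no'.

Answer: no

Derivation:
BFS explored all 22 reachable states.
Reachable set includes: (0,0), (0,1), (0,2), (0,3), (0,4), (0,5), (0,6), (1,0), (1,6), (2,0), (2,6), (3,0) ...
Target (A=3, B=3) not in reachable set → no.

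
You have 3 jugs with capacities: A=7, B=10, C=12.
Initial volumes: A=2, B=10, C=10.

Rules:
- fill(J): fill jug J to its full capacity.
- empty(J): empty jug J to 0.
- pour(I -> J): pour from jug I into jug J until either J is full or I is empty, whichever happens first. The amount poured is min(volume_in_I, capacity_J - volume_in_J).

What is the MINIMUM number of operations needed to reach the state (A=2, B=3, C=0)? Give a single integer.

BFS from (A=2, B=10, C=10). One shortest path:
  1. empty(C) -> (A=2 B=10 C=0)
  2. pour(A -> C) -> (A=0 B=10 C=2)
  3. pour(B -> A) -> (A=7 B=3 C=2)
  4. empty(A) -> (A=0 B=3 C=2)
  5. pour(C -> A) -> (A=2 B=3 C=0)
Reached target in 5 moves.

Answer: 5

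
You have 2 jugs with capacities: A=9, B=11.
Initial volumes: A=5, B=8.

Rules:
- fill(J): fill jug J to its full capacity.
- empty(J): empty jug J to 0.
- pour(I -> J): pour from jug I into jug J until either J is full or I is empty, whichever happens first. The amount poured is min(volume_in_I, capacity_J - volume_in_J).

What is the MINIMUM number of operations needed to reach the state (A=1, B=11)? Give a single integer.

Answer: 8

Derivation:
BFS from (A=5, B=8). One shortest path:
  1. empty(B) -> (A=5 B=0)
  2. pour(A -> B) -> (A=0 B=5)
  3. fill(A) -> (A=9 B=5)
  4. pour(A -> B) -> (A=3 B=11)
  5. empty(B) -> (A=3 B=0)
  6. pour(A -> B) -> (A=0 B=3)
  7. fill(A) -> (A=9 B=3)
  8. pour(A -> B) -> (A=1 B=11)
Reached target in 8 moves.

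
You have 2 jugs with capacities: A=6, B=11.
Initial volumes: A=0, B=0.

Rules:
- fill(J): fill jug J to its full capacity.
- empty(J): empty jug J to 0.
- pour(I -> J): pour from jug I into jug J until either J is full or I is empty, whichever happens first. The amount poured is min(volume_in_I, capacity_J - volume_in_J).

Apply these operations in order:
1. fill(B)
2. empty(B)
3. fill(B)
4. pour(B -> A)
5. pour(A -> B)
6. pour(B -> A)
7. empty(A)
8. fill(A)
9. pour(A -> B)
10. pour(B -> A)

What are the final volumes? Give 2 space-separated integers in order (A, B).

Answer: 6 5

Derivation:
Step 1: fill(B) -> (A=0 B=11)
Step 2: empty(B) -> (A=0 B=0)
Step 3: fill(B) -> (A=0 B=11)
Step 4: pour(B -> A) -> (A=6 B=5)
Step 5: pour(A -> B) -> (A=0 B=11)
Step 6: pour(B -> A) -> (A=6 B=5)
Step 7: empty(A) -> (A=0 B=5)
Step 8: fill(A) -> (A=6 B=5)
Step 9: pour(A -> B) -> (A=0 B=11)
Step 10: pour(B -> A) -> (A=6 B=5)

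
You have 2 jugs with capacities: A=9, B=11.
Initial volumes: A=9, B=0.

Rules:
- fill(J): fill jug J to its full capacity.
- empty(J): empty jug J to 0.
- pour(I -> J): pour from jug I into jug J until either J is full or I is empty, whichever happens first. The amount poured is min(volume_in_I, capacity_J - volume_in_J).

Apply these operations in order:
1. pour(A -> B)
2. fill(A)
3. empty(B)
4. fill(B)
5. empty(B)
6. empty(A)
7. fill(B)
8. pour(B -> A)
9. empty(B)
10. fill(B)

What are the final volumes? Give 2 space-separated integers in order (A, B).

Step 1: pour(A -> B) -> (A=0 B=9)
Step 2: fill(A) -> (A=9 B=9)
Step 3: empty(B) -> (A=9 B=0)
Step 4: fill(B) -> (A=9 B=11)
Step 5: empty(B) -> (A=9 B=0)
Step 6: empty(A) -> (A=0 B=0)
Step 7: fill(B) -> (A=0 B=11)
Step 8: pour(B -> A) -> (A=9 B=2)
Step 9: empty(B) -> (A=9 B=0)
Step 10: fill(B) -> (A=9 B=11)

Answer: 9 11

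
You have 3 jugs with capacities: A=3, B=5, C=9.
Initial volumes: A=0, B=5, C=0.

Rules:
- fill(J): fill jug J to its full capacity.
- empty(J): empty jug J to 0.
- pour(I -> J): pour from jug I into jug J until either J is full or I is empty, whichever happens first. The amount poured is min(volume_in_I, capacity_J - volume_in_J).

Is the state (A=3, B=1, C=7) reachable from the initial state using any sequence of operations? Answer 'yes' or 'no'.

BFS from (A=0, B=5, C=0):
  1. fill(A) -> (A=3 B=5 C=0)
  2. pour(B -> C) -> (A=3 B=0 C=5)
  3. pour(A -> B) -> (A=0 B=3 C=5)
  4. fill(A) -> (A=3 B=3 C=5)
  5. pour(A -> B) -> (A=1 B=5 C=5)
  6. pour(B -> C) -> (A=1 B=1 C=9)
  7. pour(C -> A) -> (A=3 B=1 C=7)
Target reached → yes.

Answer: yes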